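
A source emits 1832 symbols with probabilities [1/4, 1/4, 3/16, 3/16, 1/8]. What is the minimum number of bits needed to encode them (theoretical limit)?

Entropy H = 2.2806 bits/symbol
Minimum bits = H × n = 2.2806 × 1832
= 4178.13 bits


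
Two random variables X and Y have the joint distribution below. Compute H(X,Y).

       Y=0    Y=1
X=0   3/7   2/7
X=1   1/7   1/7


H(X,Y) = -Σ p(x,y) log₂ p(x,y)
  p(0,0)=3/7: -0.4286 × log₂(0.4286) = 0.5239
  p(0,1)=2/7: -0.2857 × log₂(0.2857) = 0.5164
  p(1,0)=1/7: -0.1429 × log₂(0.1429) = 0.4011
  p(1,1)=1/7: -0.1429 × log₂(0.1429) = 0.4011
H(X,Y) = 1.8424 bits


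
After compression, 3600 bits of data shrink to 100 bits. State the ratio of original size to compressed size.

Compression ratio = Original / Compressed
= 3600 / 100 = 36.00:1


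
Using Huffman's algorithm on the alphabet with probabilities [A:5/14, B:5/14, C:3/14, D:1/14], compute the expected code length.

Huffman tree construction:
Combine smallest probabilities repeatedly
Resulting codes:
  A: 11 (length 2)
  B: 0 (length 1)
  C: 101 (length 3)
  D: 100 (length 3)
Average length = Σ p(s) × length(s) = 1.9286 bits


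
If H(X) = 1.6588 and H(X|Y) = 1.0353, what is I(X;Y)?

I(X;Y) = H(X) - H(X|Y)
I(X;Y) = 1.6588 - 1.0353 = 0.6235 bits


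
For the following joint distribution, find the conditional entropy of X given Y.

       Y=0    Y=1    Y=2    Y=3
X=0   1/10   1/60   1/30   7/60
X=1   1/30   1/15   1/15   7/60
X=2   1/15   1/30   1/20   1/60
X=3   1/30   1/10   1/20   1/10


H(X|Y) = Σ_y p(y) H(X|Y=y)
  p(Y=0) = 7/30, H(X|Y=0) = 1.8424
  p(Y=1) = 13/60, H(X|Y=1) = 1.7381
  p(Y=2) = 1/5, H(X|Y=2) = 1.9591
  p(Y=3) = 7/20, H(X|Y=3) = 1.7822
H(X|Y) = 0.2333×1.8424 + 0.2167×1.7381 + 0.2000×1.9591 + 0.3500×1.7822 = 1.8221 bits


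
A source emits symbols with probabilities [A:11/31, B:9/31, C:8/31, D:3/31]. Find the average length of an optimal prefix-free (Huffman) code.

Huffman tree construction:
Combine smallest probabilities repeatedly
Resulting codes:
  A: 11 (length 2)
  B: 10 (length 2)
  C: 01 (length 2)
  D: 00 (length 2)
Average length = Σ p(s) × length(s) = 2.0000 bits


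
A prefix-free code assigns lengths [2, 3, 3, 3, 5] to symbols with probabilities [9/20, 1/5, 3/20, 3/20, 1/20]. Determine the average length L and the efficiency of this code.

Average length L = Σ p_i × l_i = 2.6500 bits
Entropy H = 2.0200 bits
Efficiency η = H/L × 100% = 76.23%


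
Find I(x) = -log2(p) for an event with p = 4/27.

Information content I(x) = -log₂(p(x))
I = -log₂(4/27) = -log₂(0.1481)
I = 2.7549 bits


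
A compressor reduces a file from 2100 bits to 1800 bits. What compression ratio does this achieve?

Compression ratio = Original / Compressed
= 2100 / 1800 = 1.17:1


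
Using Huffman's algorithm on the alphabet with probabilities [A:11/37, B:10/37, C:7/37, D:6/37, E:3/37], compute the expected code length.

Huffman tree construction:
Combine smallest probabilities repeatedly
Resulting codes:
  A: 11 (length 2)
  B: 10 (length 2)
  C: 00 (length 2)
  D: 011 (length 3)
  E: 010 (length 3)
Average length = Σ p(s) × length(s) = 2.2432 bits


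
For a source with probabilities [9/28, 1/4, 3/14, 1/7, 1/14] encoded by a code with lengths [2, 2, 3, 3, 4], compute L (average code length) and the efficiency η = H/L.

Average length L = Σ p_i × l_i = 2.5000 bits
Entropy H = 2.1755 bits
Efficiency η = H/L × 100% = 87.02%


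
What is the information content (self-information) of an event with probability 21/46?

Information content I(x) = -log₂(p(x))
I = -log₂(21/46) = -log₂(0.4565)
I = 1.1312 bits


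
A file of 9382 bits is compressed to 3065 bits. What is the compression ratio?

Compression ratio = Original / Compressed
= 9382 / 3065 = 3.06:1


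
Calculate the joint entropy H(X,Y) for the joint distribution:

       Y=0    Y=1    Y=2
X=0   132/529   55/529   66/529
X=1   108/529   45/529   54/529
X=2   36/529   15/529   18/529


H(X,Y) = -Σ p(x,y) log₂ p(x,y)
  p(0,0)=132/529: -0.2495 × log₂(0.2495) = 0.4997
  p(0,1)=55/529: -0.1040 × log₂(0.1040) = 0.3395
  p(0,2)=66/529: -0.1248 × log₂(0.1248) = 0.3746
  p(1,0)=108/529: -0.2042 × log₂(0.2042) = 0.4680
  p(1,1)=45/529: -0.0851 × log₂(0.0851) = 0.3024
  p(1,2)=54/529: -0.1021 × log₂(0.1021) = 0.3361
  p(2,0)=36/529: -0.0681 × log₂(0.0681) = 0.2639
  p(2,1)=15/529: -0.0284 × log₂(0.0284) = 0.1458
  p(2,2)=18/529: -0.0340 × log₂(0.0340) = 0.1660
H(X,Y) = 2.8960 bits


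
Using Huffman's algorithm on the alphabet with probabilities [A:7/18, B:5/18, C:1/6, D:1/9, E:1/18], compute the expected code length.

Huffman tree construction:
Combine smallest probabilities repeatedly
Resulting codes:
  A: 0 (length 1)
  B: 10 (length 2)
  C: 110 (length 3)
  D: 1111 (length 4)
  E: 1110 (length 4)
Average length = Σ p(s) × length(s) = 2.1111 bits


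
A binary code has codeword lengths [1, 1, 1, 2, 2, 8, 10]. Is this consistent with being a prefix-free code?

Kraft inequality: Σ 2^(-l_i) ≤ 1 for prefix-free code
Calculating: 2^(-1) + 2^(-1) + 2^(-1) + 2^(-2) + 2^(-2) + 2^(-8) + 2^(-10)
= 0.5 + 0.5 + 0.5 + 0.25 + 0.25 + 0.00390625 + 0.0009765625
= 2.0049
Since 2.0049 > 1, prefix-free code does not exist


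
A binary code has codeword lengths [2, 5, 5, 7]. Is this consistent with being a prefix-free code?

Kraft inequality: Σ 2^(-l_i) ≤ 1 for prefix-free code
Calculating: 2^(-2) + 2^(-5) + 2^(-5) + 2^(-7)
= 0.25 + 0.03125 + 0.03125 + 0.0078125
= 0.3203
Since 0.3203 ≤ 1, prefix-free code exists


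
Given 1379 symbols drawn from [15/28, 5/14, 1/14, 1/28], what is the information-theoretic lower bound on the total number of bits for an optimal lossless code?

Entropy H = 1.4565 bits/symbol
Minimum bits = H × n = 1.4565 × 1379
= 2008.58 bits


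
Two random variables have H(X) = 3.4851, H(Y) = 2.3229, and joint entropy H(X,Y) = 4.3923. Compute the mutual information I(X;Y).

I(X;Y) = H(X) + H(Y) - H(X,Y)
I(X;Y) = 3.4851 + 2.3229 - 4.3923 = 1.4157 bits


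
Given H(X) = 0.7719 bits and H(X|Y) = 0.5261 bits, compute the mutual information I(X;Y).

I(X;Y) = H(X) - H(X|Y)
I(X;Y) = 0.7719 - 0.5261 = 0.2458 bits


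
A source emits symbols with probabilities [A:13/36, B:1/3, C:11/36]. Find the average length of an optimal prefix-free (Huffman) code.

Huffman tree construction:
Combine smallest probabilities repeatedly
Resulting codes:
  A: 0 (length 1)
  B: 11 (length 2)
  C: 10 (length 2)
Average length = Σ p(s) × length(s) = 1.6389 bits


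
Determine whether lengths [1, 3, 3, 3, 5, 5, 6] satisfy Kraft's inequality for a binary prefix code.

Kraft inequality: Σ 2^(-l_i) ≤ 1 for prefix-free code
Calculating: 2^(-1) + 2^(-3) + 2^(-3) + 2^(-3) + 2^(-5) + 2^(-5) + 2^(-6)
= 0.5 + 0.125 + 0.125 + 0.125 + 0.03125 + 0.03125 + 0.015625
= 0.9531
Since 0.9531 ≤ 1, prefix-free code exists


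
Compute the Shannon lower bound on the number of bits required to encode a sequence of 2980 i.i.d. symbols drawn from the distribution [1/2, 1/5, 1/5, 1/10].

Entropy H = 1.7610 bits/symbol
Minimum bits = H × n = 1.7610 × 2980
= 5247.67 bits


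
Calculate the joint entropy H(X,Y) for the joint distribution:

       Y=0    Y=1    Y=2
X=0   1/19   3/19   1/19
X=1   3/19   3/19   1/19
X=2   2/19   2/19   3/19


H(X,Y) = -Σ p(x,y) log₂ p(x,y)
  p(0,0)=1/19: -0.0526 × log₂(0.0526) = 0.2236
  p(0,1)=3/19: -0.1579 × log₂(0.1579) = 0.4205
  p(0,2)=1/19: -0.0526 × log₂(0.0526) = 0.2236
  p(1,0)=3/19: -0.1579 × log₂(0.1579) = 0.4205
  p(1,1)=3/19: -0.1579 × log₂(0.1579) = 0.4205
  p(1,2)=1/19: -0.0526 × log₂(0.0526) = 0.2236
  p(2,0)=2/19: -0.1053 × log₂(0.1053) = 0.3419
  p(2,1)=2/19: -0.1053 × log₂(0.1053) = 0.3419
  p(2,2)=3/19: -0.1579 × log₂(0.1579) = 0.4205
H(X,Y) = 3.0364 bits


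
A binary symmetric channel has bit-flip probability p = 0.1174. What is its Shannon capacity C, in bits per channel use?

For BSC with error probability p:
C = 1 - H(p) where H(p) is binary entropy
H(0.1174) = -0.1174 × log₂(0.1174) - 0.8826 × log₂(0.8826)
H(p) = 0.5218
C = 1 - 0.5218 = 0.4782 bits/use


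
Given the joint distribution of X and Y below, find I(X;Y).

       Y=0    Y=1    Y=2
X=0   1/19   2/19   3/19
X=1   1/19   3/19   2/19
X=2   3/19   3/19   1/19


H(X) = 1.5810, H(Y) = 1.5574, H(X,Y) = 3.0364
I(X;Y) = H(X) + H(Y) - H(X,Y) = 0.1021 bits


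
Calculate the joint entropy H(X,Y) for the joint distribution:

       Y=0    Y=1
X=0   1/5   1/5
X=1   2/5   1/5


H(X,Y) = -Σ p(x,y) log₂ p(x,y)
  p(0,0)=1/5: -0.2000 × log₂(0.2000) = 0.4644
  p(0,1)=1/5: -0.2000 × log₂(0.2000) = 0.4644
  p(1,0)=2/5: -0.4000 × log₂(0.4000) = 0.5288
  p(1,1)=1/5: -0.2000 × log₂(0.2000) = 0.4644
H(X,Y) = 1.9219 bits


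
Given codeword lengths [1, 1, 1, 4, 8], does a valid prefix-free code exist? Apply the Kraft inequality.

Kraft inequality: Σ 2^(-l_i) ≤ 1 for prefix-free code
Calculating: 2^(-1) + 2^(-1) + 2^(-1) + 2^(-4) + 2^(-8)
= 0.5 + 0.5 + 0.5 + 0.0625 + 0.00390625
= 1.5664
Since 1.5664 > 1, prefix-free code does not exist


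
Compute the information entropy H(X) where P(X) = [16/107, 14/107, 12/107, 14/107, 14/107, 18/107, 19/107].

H(X) = -Σ p(x) log₂ p(x)
  -16/107 × log₂(16/107) = 0.4099
  -14/107 × log₂(14/107) = 0.3839
  -12/107 × log₂(12/107) = 0.3540
  -14/107 × log₂(14/107) = 0.3839
  -14/107 × log₂(14/107) = 0.3839
  -18/107 × log₂(18/107) = 0.4326
  -19/107 × log₂(19/107) = 0.4428
H(X) = 2.7910 bits


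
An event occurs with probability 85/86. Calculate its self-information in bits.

Information content I(x) = -log₂(p(x))
I = -log₂(85/86) = -log₂(0.9884)
I = 0.0169 bits


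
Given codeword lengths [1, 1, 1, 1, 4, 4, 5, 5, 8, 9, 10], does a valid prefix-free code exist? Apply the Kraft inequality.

Kraft inequality: Σ 2^(-l_i) ≤ 1 for prefix-free code
Calculating: 2^(-1) + 2^(-1) + 2^(-1) + 2^(-1) + 2^(-4) + 2^(-4) + 2^(-5) + 2^(-5) + 2^(-8) + 2^(-9) + 2^(-10)
= 0.5 + 0.5 + 0.5 + 0.5 + 0.0625 + 0.0625 + 0.03125 + 0.03125 + 0.00390625 + 0.001953125 + 0.0009765625
= 2.1943
Since 2.1943 > 1, prefix-free code does not exist


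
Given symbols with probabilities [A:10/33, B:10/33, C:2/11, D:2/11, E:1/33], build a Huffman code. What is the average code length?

Huffman tree construction:
Combine smallest probabilities repeatedly
Resulting codes:
  A: 10 (length 2)
  B: 11 (length 2)
  C: 011 (length 3)
  D: 00 (length 2)
  E: 010 (length 3)
Average length = Σ p(s) × length(s) = 2.2121 bits


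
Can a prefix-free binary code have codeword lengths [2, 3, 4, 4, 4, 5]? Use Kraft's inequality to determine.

Kraft inequality: Σ 2^(-l_i) ≤ 1 for prefix-free code
Calculating: 2^(-2) + 2^(-3) + 2^(-4) + 2^(-4) + 2^(-4) + 2^(-5)
= 0.25 + 0.125 + 0.0625 + 0.0625 + 0.0625 + 0.03125
= 0.5938
Since 0.5938 ≤ 1, prefix-free code exists


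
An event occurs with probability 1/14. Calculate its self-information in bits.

Information content I(x) = -log₂(p(x))
I = -log₂(1/14) = -log₂(0.0714)
I = 3.8074 bits


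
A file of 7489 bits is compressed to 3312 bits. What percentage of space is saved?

Space savings = (1 - Compressed/Original) × 100%
= (1 - 3312/7489) × 100%
= 55.78%


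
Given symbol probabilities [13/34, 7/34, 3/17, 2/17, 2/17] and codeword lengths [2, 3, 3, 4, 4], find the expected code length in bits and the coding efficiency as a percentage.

Average length L = Σ p_i × l_i = 2.8529 bits
Entropy H = 2.1678 bits
Efficiency η = H/L × 100% = 75.99%


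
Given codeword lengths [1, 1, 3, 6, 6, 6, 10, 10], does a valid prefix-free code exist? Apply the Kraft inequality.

Kraft inequality: Σ 2^(-l_i) ≤ 1 for prefix-free code
Calculating: 2^(-1) + 2^(-1) + 2^(-3) + 2^(-6) + 2^(-6) + 2^(-6) + 2^(-10) + 2^(-10)
= 0.5 + 0.5 + 0.125 + 0.015625 + 0.015625 + 0.015625 + 0.0009765625 + 0.0009765625
= 1.1738
Since 1.1738 > 1, prefix-free code does not exist


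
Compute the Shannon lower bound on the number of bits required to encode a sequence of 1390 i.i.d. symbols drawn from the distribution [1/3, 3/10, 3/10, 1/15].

Entropy H = 1.8310 bits/symbol
Minimum bits = H × n = 1.8310 × 1390
= 2545.03 bits


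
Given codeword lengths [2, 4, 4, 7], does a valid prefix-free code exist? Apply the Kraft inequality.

Kraft inequality: Σ 2^(-l_i) ≤ 1 for prefix-free code
Calculating: 2^(-2) + 2^(-4) + 2^(-4) + 2^(-7)
= 0.25 + 0.0625 + 0.0625 + 0.0078125
= 0.3828
Since 0.3828 ≤ 1, prefix-free code exists


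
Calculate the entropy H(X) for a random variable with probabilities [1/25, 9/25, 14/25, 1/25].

H(X) = -Σ p(x) log₂ p(x)
  -1/25 × log₂(1/25) = 0.1858
  -9/25 × log₂(9/25) = 0.5306
  -14/25 × log₂(14/25) = 0.4684
  -1/25 × log₂(1/25) = 0.1858
H(X) = 1.3706 bits


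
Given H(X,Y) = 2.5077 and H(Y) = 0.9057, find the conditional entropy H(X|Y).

Chain rule: H(X,Y) = H(X|Y) + H(Y)
H(X|Y) = H(X,Y) - H(Y) = 2.5077 - 0.9057 = 1.602 bits


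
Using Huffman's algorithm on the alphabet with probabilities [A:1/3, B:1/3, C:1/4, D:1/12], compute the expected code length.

Huffman tree construction:
Combine smallest probabilities repeatedly
Resulting codes:
  A: 10 (length 2)
  B: 11 (length 2)
  C: 01 (length 2)
  D: 00 (length 2)
Average length = Σ p(s) × length(s) = 2.0000 bits


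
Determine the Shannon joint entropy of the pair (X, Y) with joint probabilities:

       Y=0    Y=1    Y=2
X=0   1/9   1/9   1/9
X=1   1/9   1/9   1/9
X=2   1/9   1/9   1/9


H(X,Y) = -Σ p(x,y) log₂ p(x,y)
  p(0,0)=1/9: -0.1111 × log₂(0.1111) = 0.3522
  p(0,1)=1/9: -0.1111 × log₂(0.1111) = 0.3522
  p(0,2)=1/9: -0.1111 × log₂(0.1111) = 0.3522
  p(1,0)=1/9: -0.1111 × log₂(0.1111) = 0.3522
  p(1,1)=1/9: -0.1111 × log₂(0.1111) = 0.3522
  p(1,2)=1/9: -0.1111 × log₂(0.1111) = 0.3522
  p(2,0)=1/9: -0.1111 × log₂(0.1111) = 0.3522
  p(2,1)=1/9: -0.1111 × log₂(0.1111) = 0.3522
  p(2,2)=1/9: -0.1111 × log₂(0.1111) = 0.3522
H(X,Y) = 3.1699 bits


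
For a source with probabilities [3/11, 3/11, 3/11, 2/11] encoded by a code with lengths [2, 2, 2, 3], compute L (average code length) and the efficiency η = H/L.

Average length L = Σ p_i × l_i = 2.1818 bits
Entropy H = 1.9808 bits
Efficiency η = H/L × 100% = 90.79%


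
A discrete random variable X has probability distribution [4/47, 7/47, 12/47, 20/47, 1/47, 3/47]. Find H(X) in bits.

H(X) = -Σ p(x) log₂ p(x)
  -4/47 × log₂(4/47) = 0.3025
  -7/47 × log₂(7/47) = 0.4092
  -12/47 × log₂(12/47) = 0.5029
  -20/47 × log₂(20/47) = 0.5245
  -1/47 × log₂(1/47) = 0.1182
  -3/47 × log₂(3/47) = 0.2534
H(X) = 2.1107 bits


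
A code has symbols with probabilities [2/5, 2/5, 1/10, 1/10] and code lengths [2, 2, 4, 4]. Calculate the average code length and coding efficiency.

Average length L = Σ p_i × l_i = 2.4000 bits
Entropy H = 1.7219 bits
Efficiency η = H/L × 100% = 71.75%


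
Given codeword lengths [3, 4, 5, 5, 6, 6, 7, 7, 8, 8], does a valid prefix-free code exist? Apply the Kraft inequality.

Kraft inequality: Σ 2^(-l_i) ≤ 1 for prefix-free code
Calculating: 2^(-3) + 2^(-4) + 2^(-5) + 2^(-5) + 2^(-6) + 2^(-6) + 2^(-7) + 2^(-7) + 2^(-8) + 2^(-8)
= 0.125 + 0.0625 + 0.03125 + 0.03125 + 0.015625 + 0.015625 + 0.0078125 + 0.0078125 + 0.00390625 + 0.00390625
= 0.3047
Since 0.3047 ≤ 1, prefix-free code exists


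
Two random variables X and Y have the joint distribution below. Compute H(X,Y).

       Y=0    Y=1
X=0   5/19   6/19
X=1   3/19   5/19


H(X,Y) = -Σ p(x,y) log₂ p(x,y)
  p(0,0)=5/19: -0.2632 × log₂(0.2632) = 0.5068
  p(0,1)=6/19: -0.3158 × log₂(0.3158) = 0.5251
  p(1,0)=3/19: -0.1579 × log₂(0.1579) = 0.4205
  p(1,1)=5/19: -0.2632 × log₂(0.2632) = 0.5068
H(X,Y) = 1.9593 bits


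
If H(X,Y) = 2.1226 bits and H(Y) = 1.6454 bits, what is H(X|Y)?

Chain rule: H(X,Y) = H(X|Y) + H(Y)
H(X|Y) = H(X,Y) - H(Y) = 2.1226 - 1.6454 = 0.4772 bits


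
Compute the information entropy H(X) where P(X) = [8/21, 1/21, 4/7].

H(X) = -Σ p(x) log₂ p(x)
  -8/21 × log₂(8/21) = 0.5304
  -1/21 × log₂(1/21) = 0.2092
  -4/7 × log₂(4/7) = 0.4613
H(X) = 1.2009 bits


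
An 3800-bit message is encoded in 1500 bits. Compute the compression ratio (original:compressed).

Compression ratio = Original / Compressed
= 3800 / 1500 = 2.53:1


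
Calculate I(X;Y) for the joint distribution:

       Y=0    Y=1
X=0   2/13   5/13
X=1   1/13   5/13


H(X) = 0.9957, H(Y) = 0.7793, H(X,Y) = 1.7605
I(X;Y) = H(X) + H(Y) - H(X,Y) = 0.0146 bits


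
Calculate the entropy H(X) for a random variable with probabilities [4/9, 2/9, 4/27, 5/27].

H(X) = -Σ p(x) log₂ p(x)
  -4/9 × log₂(4/9) = 0.5200
  -2/9 × log₂(2/9) = 0.4822
  -4/27 × log₂(4/27) = 0.4081
  -5/27 × log₂(5/27) = 0.4505
H(X) = 1.8609 bits


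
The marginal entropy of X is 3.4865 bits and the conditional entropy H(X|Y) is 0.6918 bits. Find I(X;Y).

I(X;Y) = H(X) - H(X|Y)
I(X;Y) = 3.4865 - 0.6918 = 2.7947 bits


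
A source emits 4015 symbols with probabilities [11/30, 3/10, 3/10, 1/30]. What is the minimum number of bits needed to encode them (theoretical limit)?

Entropy H = 1.7365 bits/symbol
Minimum bits = H × n = 1.7365 × 4015
= 6971.96 bits


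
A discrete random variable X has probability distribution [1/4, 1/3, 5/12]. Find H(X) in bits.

H(X) = -Σ p(x) log₂ p(x)
  -1/4 × log₂(1/4) = 0.5000
  -1/3 × log₂(1/3) = 0.5283
  -5/12 × log₂(5/12) = 0.5263
H(X) = 1.5546 bits


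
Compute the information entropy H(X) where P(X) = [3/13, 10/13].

H(X) = -Σ p(x) log₂ p(x)
  -3/13 × log₂(3/13) = 0.4882
  -10/13 × log₂(10/13) = 0.2912
H(X) = 0.7793 bits


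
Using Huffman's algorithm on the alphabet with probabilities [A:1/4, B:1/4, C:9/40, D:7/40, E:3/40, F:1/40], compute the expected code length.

Huffman tree construction:
Combine smallest probabilities repeatedly
Resulting codes:
  A: 01 (length 2)
  B: 10 (length 2)
  C: 00 (length 2)
  D: 111 (length 3)
  E: 1101 (length 4)
  F: 1100 (length 4)
Average length = Σ p(s) × length(s) = 2.3750 bits


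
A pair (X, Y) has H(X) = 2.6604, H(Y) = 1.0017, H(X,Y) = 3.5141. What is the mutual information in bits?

I(X;Y) = H(X) + H(Y) - H(X,Y)
I(X;Y) = 2.6604 + 1.0017 - 3.5141 = 0.148 bits


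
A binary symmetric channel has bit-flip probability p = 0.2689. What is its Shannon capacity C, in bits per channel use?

For BSC with error probability p:
C = 1 - H(p) where H(p) is binary entropy
H(0.2689) = -0.2689 × log₂(0.2689) - 0.7311 × log₂(0.7311)
H(p) = 0.8399
C = 1 - 0.8399 = 0.1601 bits/use


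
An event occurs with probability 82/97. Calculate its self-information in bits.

Information content I(x) = -log₂(p(x))
I = -log₂(82/97) = -log₂(0.8454)
I = 0.2424 bits


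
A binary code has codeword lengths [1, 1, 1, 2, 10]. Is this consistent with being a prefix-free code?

Kraft inequality: Σ 2^(-l_i) ≤ 1 for prefix-free code
Calculating: 2^(-1) + 2^(-1) + 2^(-1) + 2^(-2) + 2^(-10)
= 0.5 + 0.5 + 0.5 + 0.25 + 0.0009765625
= 1.7510
Since 1.7510 > 1, prefix-free code does not exist


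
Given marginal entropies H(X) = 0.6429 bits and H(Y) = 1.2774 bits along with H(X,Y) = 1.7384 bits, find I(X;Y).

I(X;Y) = H(X) + H(Y) - H(X,Y)
I(X;Y) = 0.6429 + 1.2774 - 1.7384 = 0.1819 bits


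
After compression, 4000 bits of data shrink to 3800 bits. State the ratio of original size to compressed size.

Compression ratio = Original / Compressed
= 4000 / 3800 = 1.05:1


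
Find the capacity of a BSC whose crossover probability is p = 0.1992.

For BSC with error probability p:
C = 1 - H(p) where H(p) is binary entropy
H(0.1992) = -0.1992 × log₂(0.1992) - 0.8008 × log₂(0.8008)
H(p) = 0.7203
C = 1 - 0.7203 = 0.2797 bits/use


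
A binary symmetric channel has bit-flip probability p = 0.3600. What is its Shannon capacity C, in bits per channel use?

For BSC with error probability p:
C = 1 - H(p) where H(p) is binary entropy
H(0.3600) = -0.3600 × log₂(0.3600) - 0.6400 × log₂(0.6400)
H(p) = 0.9427
C = 1 - 0.9427 = 0.0573 bits/use


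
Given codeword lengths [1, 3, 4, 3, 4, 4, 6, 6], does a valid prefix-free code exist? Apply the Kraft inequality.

Kraft inequality: Σ 2^(-l_i) ≤ 1 for prefix-free code
Calculating: 2^(-1) + 2^(-3) + 2^(-4) + 2^(-3) + 2^(-4) + 2^(-4) + 2^(-6) + 2^(-6)
= 0.5 + 0.125 + 0.0625 + 0.125 + 0.0625 + 0.0625 + 0.015625 + 0.015625
= 0.9688
Since 0.9688 ≤ 1, prefix-free code exists


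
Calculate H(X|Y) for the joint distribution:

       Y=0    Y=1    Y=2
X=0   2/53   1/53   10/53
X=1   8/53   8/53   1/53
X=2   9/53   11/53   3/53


H(X|Y) = Σ_y p(y) H(X|Y=y)
  p(Y=0) = 19/53, H(X|Y=0) = 1.3780
  p(Y=1) = 20/53, H(X|Y=1) = 1.2192
  p(Y=2) = 14/53, H(X|Y=2) = 1.0949
H(X|Y) = 0.3585×1.3780 + 0.3774×1.2192 + 0.2642×1.0949 = 1.2433 bits


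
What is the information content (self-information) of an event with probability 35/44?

Information content I(x) = -log₂(p(x))
I = -log₂(35/44) = -log₂(0.7955)
I = 0.3301 bits


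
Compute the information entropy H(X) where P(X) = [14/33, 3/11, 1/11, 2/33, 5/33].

H(X) = -Σ p(x) log₂ p(x)
  -14/33 × log₂(14/33) = 0.5248
  -3/11 × log₂(3/11) = 0.5112
  -1/11 × log₂(1/11) = 0.3145
  -2/33 × log₂(2/33) = 0.2451
  -5/33 × log₂(5/33) = 0.4125
H(X) = 2.0081 bits


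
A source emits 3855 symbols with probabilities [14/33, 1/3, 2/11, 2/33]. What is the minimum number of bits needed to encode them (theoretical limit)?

Entropy H = 1.7454 bits/symbol
Minimum bits = H × n = 1.7454 × 3855
= 6728.55 bits


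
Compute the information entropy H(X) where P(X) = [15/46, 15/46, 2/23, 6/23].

H(X) = -Σ p(x) log₂ p(x)
  -15/46 × log₂(15/46) = 0.5272
  -15/46 × log₂(15/46) = 0.5272
  -2/23 × log₂(2/23) = 0.3064
  -6/23 × log₂(6/23) = 0.5057
H(X) = 1.8665 bits


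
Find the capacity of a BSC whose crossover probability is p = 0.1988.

For BSC with error probability p:
C = 1 - H(p) where H(p) is binary entropy
H(0.1988) = -0.1988 × log₂(0.1988) - 0.8012 × log₂(0.8012)
H(p) = 0.7195
C = 1 - 0.7195 = 0.2805 bits/use


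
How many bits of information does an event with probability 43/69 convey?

Information content I(x) = -log₂(p(x))
I = -log₂(43/69) = -log₂(0.6232)
I = 0.6823 bits


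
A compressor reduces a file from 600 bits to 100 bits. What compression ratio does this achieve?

Compression ratio = Original / Compressed
= 600 / 100 = 6.00:1


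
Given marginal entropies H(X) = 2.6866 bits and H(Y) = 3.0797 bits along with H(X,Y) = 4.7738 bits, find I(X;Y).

I(X;Y) = H(X) + H(Y) - H(X,Y)
I(X;Y) = 2.6866 + 3.0797 - 4.7738 = 0.9925 bits


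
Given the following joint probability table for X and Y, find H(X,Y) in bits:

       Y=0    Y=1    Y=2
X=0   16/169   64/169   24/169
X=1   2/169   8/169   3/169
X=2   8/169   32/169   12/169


H(X,Y) = -Σ p(x,y) log₂ p(x,y)
  p(0,0)=16/169: -0.0947 × log₂(0.0947) = 0.3220
  p(0,1)=64/169: -0.3787 × log₂(0.3787) = 0.5305
  p(0,2)=24/169: -0.1420 × log₂(0.1420) = 0.3999
  p(1,0)=2/169: -0.0118 × log₂(0.0118) = 0.0758
  p(1,1)=8/169: -0.0473 × log₂(0.0473) = 0.2083
  p(1,2)=3/169: -0.0178 × log₂(0.0178) = 0.1032
  p(2,0)=8/169: -0.0473 × log₂(0.0473) = 0.2083
  p(2,1)=32/169: -0.1893 × log₂(0.1893) = 0.4546
  p(2,2)=12/169: -0.0710 × log₂(0.0710) = 0.2710
H(X,Y) = 2.5736 bits


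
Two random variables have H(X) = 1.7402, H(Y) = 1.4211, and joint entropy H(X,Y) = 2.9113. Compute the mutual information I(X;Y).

I(X;Y) = H(X) + H(Y) - H(X,Y)
I(X;Y) = 1.7402 + 1.4211 - 2.9113 = 0.25 bits


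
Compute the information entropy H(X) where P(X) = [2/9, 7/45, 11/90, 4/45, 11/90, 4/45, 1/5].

H(X) = -Σ p(x) log₂ p(x)
  -2/9 × log₂(2/9) = 0.4822
  -7/45 × log₂(7/45) = 0.4176
  -11/90 × log₂(11/90) = 0.3706
  -4/45 × log₂(4/45) = 0.3104
  -11/90 × log₂(11/90) = 0.3706
  -4/45 × log₂(4/45) = 0.3104
  -1/5 × log₂(1/5) = 0.4644
H(X) = 2.7262 bits


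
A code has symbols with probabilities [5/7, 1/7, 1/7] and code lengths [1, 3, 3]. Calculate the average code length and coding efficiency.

Average length L = Σ p_i × l_i = 1.5714 bits
Entropy H = 1.1488 bits
Efficiency η = H/L × 100% = 73.11%


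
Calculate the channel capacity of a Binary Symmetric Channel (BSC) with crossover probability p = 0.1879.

For BSC with error probability p:
C = 1 - H(p) where H(p) is binary entropy
H(0.1879) = -0.1879 × log₂(0.1879) - 0.8121 × log₂(0.8121)
H(p) = 0.6971
C = 1 - 0.6971 = 0.3029 bits/use


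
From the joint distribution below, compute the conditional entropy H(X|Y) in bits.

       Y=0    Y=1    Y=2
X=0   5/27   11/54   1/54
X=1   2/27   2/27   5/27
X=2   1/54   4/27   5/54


H(X|Y) = Σ_y p(y) H(X|Y=y)
  p(Y=0) = 5/18, H(X|Y=0) = 1.1589
  p(Y=1) = 23/54, H(X|Y=1) = 1.4777
  p(Y=2) = 8/27, H(X|Y=2) = 1.1982
H(X|Y) = 0.2778×1.1589 + 0.4259×1.4777 + 0.2963×1.1982 = 1.3064 bits


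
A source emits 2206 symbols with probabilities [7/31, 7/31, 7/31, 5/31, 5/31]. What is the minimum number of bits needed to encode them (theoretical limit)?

Entropy H = 2.3034 bits/symbol
Minimum bits = H × n = 2.3034 × 2206
= 5081.37 bits


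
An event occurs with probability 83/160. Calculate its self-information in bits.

Information content I(x) = -log₂(p(x))
I = -log₂(83/160) = -log₂(0.5188)
I = 0.9469 bits


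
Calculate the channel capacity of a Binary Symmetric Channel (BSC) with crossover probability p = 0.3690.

For BSC with error probability p:
C = 1 - H(p) where H(p) is binary entropy
H(0.3690) = -0.3690 × log₂(0.3690) - 0.6310 × log₂(0.6310)
H(p) = 0.9499
C = 1 - 0.9499 = 0.0501 bits/use


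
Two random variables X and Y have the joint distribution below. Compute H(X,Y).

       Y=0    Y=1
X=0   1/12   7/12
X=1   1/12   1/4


H(X,Y) = -Σ p(x,y) log₂ p(x,y)
  p(0,0)=1/12: -0.0833 × log₂(0.0833) = 0.2987
  p(0,1)=7/12: -0.5833 × log₂(0.5833) = 0.4536
  p(1,0)=1/12: -0.0833 × log₂(0.0833) = 0.2987
  p(1,1)=1/4: -0.2500 × log₂(0.2500) = 0.5000
H(X,Y) = 1.5511 bits


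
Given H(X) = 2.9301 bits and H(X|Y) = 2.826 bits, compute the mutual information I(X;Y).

I(X;Y) = H(X) - H(X|Y)
I(X;Y) = 2.9301 - 2.826 = 0.1041 bits


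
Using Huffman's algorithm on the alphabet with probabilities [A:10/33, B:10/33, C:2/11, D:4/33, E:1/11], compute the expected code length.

Huffman tree construction:
Combine smallest probabilities repeatedly
Resulting codes:
  A: 10 (length 2)
  B: 11 (length 2)
  C: 00 (length 2)
  D: 011 (length 3)
  E: 010 (length 3)
Average length = Σ p(s) × length(s) = 2.2121 bits


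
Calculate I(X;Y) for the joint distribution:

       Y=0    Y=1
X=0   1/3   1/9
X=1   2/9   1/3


H(X) = 0.9911, H(Y) = 0.9911, H(X,Y) = 1.8911
I(X;Y) = H(X) + H(Y) - H(X,Y) = 0.0911 bits


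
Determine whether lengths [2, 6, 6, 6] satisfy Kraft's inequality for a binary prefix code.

Kraft inequality: Σ 2^(-l_i) ≤ 1 for prefix-free code
Calculating: 2^(-2) + 2^(-6) + 2^(-6) + 2^(-6)
= 0.25 + 0.015625 + 0.015625 + 0.015625
= 0.2969
Since 0.2969 ≤ 1, prefix-free code exists


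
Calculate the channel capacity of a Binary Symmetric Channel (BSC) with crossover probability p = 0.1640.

For BSC with error probability p:
C = 1 - H(p) where H(p) is binary entropy
H(0.1640) = -0.1640 × log₂(0.1640) - 0.8360 × log₂(0.8360)
H(p) = 0.6438
C = 1 - 0.6438 = 0.3562 bits/use


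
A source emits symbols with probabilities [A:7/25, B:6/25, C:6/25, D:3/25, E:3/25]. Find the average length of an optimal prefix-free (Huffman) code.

Huffman tree construction:
Combine smallest probabilities repeatedly
Resulting codes:
  A: 11 (length 2)
  B: 00 (length 2)
  C: 01 (length 2)
  D: 100 (length 3)
  E: 101 (length 3)
Average length = Σ p(s) × length(s) = 2.2400 bits


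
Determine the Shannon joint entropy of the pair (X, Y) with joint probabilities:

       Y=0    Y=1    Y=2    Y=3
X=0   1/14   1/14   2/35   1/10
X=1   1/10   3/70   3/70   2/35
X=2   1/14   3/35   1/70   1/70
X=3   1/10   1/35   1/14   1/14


H(X,Y) = -Σ p(x,y) log₂ p(x,y)
  p(0,0)=1/14: -0.0714 × log₂(0.0714) = 0.2720
  p(0,1)=1/14: -0.0714 × log₂(0.0714) = 0.2720
  p(0,2)=2/35: -0.0571 × log₂(0.0571) = 0.2360
  p(0,3)=1/10: -0.1000 × log₂(0.1000) = 0.3322
  p(1,0)=1/10: -0.1000 × log₂(0.1000) = 0.3322
  p(1,1)=3/70: -0.0429 × log₂(0.0429) = 0.1948
  p(1,2)=3/70: -0.0429 × log₂(0.0429) = 0.1948
  p(1,3)=2/35: -0.0571 × log₂(0.0571) = 0.2360
  p(2,0)=1/14: -0.0714 × log₂(0.0714) = 0.2720
  p(2,1)=3/35: -0.0857 × log₂(0.0857) = 0.3038
  p(2,2)=1/70: -0.0143 × log₂(0.0143) = 0.0876
  p(2,3)=1/70: -0.0143 × log₂(0.0143) = 0.0876
  p(3,0)=1/10: -0.1000 × log₂(0.1000) = 0.3322
  p(3,1)=1/35: -0.0286 × log₂(0.0286) = 0.1466
  p(3,2)=1/14: -0.0714 × log₂(0.0714) = 0.2720
  p(3,3)=1/14: -0.0714 × log₂(0.0714) = 0.2720
H(X,Y) = 3.8433 bits


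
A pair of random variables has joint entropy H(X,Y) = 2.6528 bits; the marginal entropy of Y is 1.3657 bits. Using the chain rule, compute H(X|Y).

Chain rule: H(X,Y) = H(X|Y) + H(Y)
H(X|Y) = H(X,Y) - H(Y) = 2.6528 - 1.3657 = 1.2871 bits


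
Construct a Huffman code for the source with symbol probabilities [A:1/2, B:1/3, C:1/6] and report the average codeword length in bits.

Huffman tree construction:
Combine smallest probabilities repeatedly
Resulting codes:
  A: 0 (length 1)
  B: 11 (length 2)
  C: 10 (length 2)
Average length = Σ p(s) × length(s) = 1.5000 bits


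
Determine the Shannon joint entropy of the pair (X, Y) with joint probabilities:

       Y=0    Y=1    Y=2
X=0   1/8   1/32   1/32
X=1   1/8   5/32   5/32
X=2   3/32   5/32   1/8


H(X,Y) = -Σ p(x,y) log₂ p(x,y)
  p(0,0)=1/8: -0.1250 × log₂(0.1250) = 0.3750
  p(0,1)=1/32: -0.0312 × log₂(0.0312) = 0.1562
  p(0,2)=1/32: -0.0312 × log₂(0.0312) = 0.1562
  p(1,0)=1/8: -0.1250 × log₂(0.1250) = 0.3750
  p(1,1)=5/32: -0.1562 × log₂(0.1562) = 0.4184
  p(1,2)=5/32: -0.1562 × log₂(0.1562) = 0.4184
  p(2,0)=3/32: -0.0938 × log₂(0.0938) = 0.3202
  p(2,1)=5/32: -0.1562 × log₂(0.1562) = 0.4184
  p(2,2)=1/8: -0.1250 × log₂(0.1250) = 0.3750
H(X,Y) = 3.0130 bits


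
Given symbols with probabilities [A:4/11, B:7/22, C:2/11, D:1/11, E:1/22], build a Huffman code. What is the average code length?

Huffman tree construction:
Combine smallest probabilities repeatedly
Resulting codes:
  A: 0 (length 1)
  B: 10 (length 2)
  C: 111 (length 3)
  D: 1101 (length 4)
  E: 1100 (length 4)
Average length = Σ p(s) × length(s) = 2.0909 bits


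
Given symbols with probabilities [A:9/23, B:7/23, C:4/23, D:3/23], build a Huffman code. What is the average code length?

Huffman tree construction:
Combine smallest probabilities repeatedly
Resulting codes:
  A: 0 (length 1)
  B: 10 (length 2)
  C: 111 (length 3)
  D: 110 (length 3)
Average length = Σ p(s) × length(s) = 1.9130 bits


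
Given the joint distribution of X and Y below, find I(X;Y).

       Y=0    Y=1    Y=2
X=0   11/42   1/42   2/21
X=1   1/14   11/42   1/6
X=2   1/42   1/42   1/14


H(X) = 1.3959, H(Y) = 1.5825, H(X,Y) = 2.6954
I(X;Y) = H(X) + H(Y) - H(X,Y) = 0.2830 bits


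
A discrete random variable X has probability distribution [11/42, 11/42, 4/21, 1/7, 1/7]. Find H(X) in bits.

H(X) = -Σ p(x) log₂ p(x)
  -11/42 × log₂(11/42) = 0.5062
  -11/42 × log₂(11/42) = 0.5062
  -4/21 × log₂(4/21) = 0.4557
  -1/7 × log₂(1/7) = 0.4011
  -1/7 × log₂(1/7) = 0.4011
H(X) = 2.2702 bits


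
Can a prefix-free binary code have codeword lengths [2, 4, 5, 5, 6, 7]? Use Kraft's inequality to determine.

Kraft inequality: Σ 2^(-l_i) ≤ 1 for prefix-free code
Calculating: 2^(-2) + 2^(-4) + 2^(-5) + 2^(-5) + 2^(-6) + 2^(-7)
= 0.25 + 0.0625 + 0.03125 + 0.03125 + 0.015625 + 0.0078125
= 0.3984
Since 0.3984 ≤ 1, prefix-free code exists


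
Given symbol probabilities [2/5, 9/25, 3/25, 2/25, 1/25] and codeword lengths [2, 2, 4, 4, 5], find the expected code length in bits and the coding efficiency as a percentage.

Average length L = Σ p_i × l_i = 2.5200 bits
Entropy H = 1.9037 bits
Efficiency η = H/L × 100% = 75.54%


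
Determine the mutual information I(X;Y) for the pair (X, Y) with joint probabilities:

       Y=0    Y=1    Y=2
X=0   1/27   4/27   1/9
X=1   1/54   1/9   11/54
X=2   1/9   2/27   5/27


H(X) = 1.5790, H(Y) = 1.4591, H(X,Y) = 2.9437
I(X;Y) = H(X) + H(Y) - H(X,Y) = 0.0944 bits


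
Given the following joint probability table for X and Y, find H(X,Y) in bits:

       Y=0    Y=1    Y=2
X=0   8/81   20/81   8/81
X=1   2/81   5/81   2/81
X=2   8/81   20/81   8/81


H(X,Y) = -Σ p(x,y) log₂ p(x,y)
  p(0,0)=8/81: -0.0988 × log₂(0.0988) = 0.3299
  p(0,1)=20/81: -0.2469 × log₂(0.2469) = 0.4983
  p(0,2)=8/81: -0.0988 × log₂(0.0988) = 0.3299
  p(1,0)=2/81: -0.0247 × log₂(0.0247) = 0.1318
  p(1,1)=5/81: -0.0617 × log₂(0.0617) = 0.2480
  p(1,2)=2/81: -0.0247 × log₂(0.0247) = 0.1318
  p(2,0)=8/81: -0.0988 × log₂(0.0988) = 0.3299
  p(2,1)=20/81: -0.2469 × log₂(0.2469) = 0.4983
  p(2,2)=8/81: -0.0988 × log₂(0.0988) = 0.3299
H(X,Y) = 2.8277 bits


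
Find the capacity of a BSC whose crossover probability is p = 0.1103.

For BSC with error probability p:
C = 1 - H(p) where H(p) is binary entropy
H(0.1103) = -0.1103 × log₂(0.1103) - 0.8897 × log₂(0.8897)
H(p) = 0.5008
C = 1 - 0.5008 = 0.4992 bits/use


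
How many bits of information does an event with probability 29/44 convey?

Information content I(x) = -log₂(p(x))
I = -log₂(29/44) = -log₂(0.6591)
I = 0.6015 bits


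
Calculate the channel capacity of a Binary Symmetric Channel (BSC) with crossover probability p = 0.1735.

For BSC with error probability p:
C = 1 - H(p) where H(p) is binary entropy
H(0.1735) = -0.1735 × log₂(0.1735) - 0.8265 × log₂(0.8265)
H(p) = 0.6656
C = 1 - 0.6656 = 0.3344 bits/use


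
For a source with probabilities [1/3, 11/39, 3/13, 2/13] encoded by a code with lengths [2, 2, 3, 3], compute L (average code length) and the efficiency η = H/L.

Average length L = Σ p_i × l_i = 2.3846 bits
Entropy H = 1.9470 bits
Efficiency η = H/L × 100% = 81.65%


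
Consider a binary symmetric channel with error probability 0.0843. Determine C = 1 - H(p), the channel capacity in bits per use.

For BSC with error probability p:
C = 1 - H(p) where H(p) is binary entropy
H(0.0843) = -0.0843 × log₂(0.0843) - 0.9157 × log₂(0.9157)
H(p) = 0.4172
C = 1 - 0.4172 = 0.5828 bits/use


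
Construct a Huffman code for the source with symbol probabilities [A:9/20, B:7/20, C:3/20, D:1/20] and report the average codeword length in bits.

Huffman tree construction:
Combine smallest probabilities repeatedly
Resulting codes:
  A: 0 (length 1)
  B: 11 (length 2)
  C: 101 (length 3)
  D: 100 (length 3)
Average length = Σ p(s) × length(s) = 1.7500 bits


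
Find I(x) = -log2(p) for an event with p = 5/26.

Information content I(x) = -log₂(p(x))
I = -log₂(5/26) = -log₂(0.1923)
I = 2.3785 bits


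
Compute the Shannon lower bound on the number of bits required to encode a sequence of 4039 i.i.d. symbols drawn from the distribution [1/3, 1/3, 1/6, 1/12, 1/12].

Entropy H = 2.0850 bits/symbol
Minimum bits = H × n = 2.0850 × 4039
= 8421.16 bits


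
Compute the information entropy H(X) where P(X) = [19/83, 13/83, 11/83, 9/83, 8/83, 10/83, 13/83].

H(X) = -Σ p(x) log₂ p(x)
  -19/83 × log₂(19/83) = 0.4869
  -13/83 × log₂(13/83) = 0.4189
  -11/83 × log₂(11/83) = 0.3864
  -9/83 × log₂(9/83) = 0.3475
  -8/83 × log₂(8/83) = 0.3253
  -10/83 × log₂(10/83) = 0.3678
  -13/83 × log₂(13/83) = 0.4189
H(X) = 2.7519 bits


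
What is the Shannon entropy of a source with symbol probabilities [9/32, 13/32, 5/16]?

H(X) = -Σ p(x) log₂ p(x)
  -9/32 × log₂(9/32) = 0.5147
  -13/32 × log₂(13/32) = 0.5279
  -5/16 × log₂(5/16) = 0.5244
H(X) = 1.5671 bits


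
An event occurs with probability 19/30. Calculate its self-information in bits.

Information content I(x) = -log₂(p(x))
I = -log₂(19/30) = -log₂(0.6333)
I = 0.6590 bits


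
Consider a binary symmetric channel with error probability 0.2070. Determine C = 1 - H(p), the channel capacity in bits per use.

For BSC with error probability p:
C = 1 - H(p) where H(p) is binary entropy
H(0.2070) = -0.2070 × log₂(0.2070) - 0.7930 × log₂(0.7930)
H(p) = 0.7357
C = 1 - 0.7357 = 0.2643 bits/use


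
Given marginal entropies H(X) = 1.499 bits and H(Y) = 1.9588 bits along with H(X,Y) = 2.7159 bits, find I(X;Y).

I(X;Y) = H(X) + H(Y) - H(X,Y)
I(X;Y) = 1.499 + 1.9588 - 2.7159 = 0.7419 bits


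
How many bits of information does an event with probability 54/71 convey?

Information content I(x) = -log₂(p(x))
I = -log₂(54/71) = -log₂(0.7606)
I = 0.3949 bits


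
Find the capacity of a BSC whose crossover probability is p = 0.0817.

For BSC with error probability p:
C = 1 - H(p) where H(p) is binary entropy
H(0.0817) = -0.0817 × log₂(0.0817) - 0.9183 × log₂(0.9183)
H(p) = 0.4081
C = 1 - 0.4081 = 0.5919 bits/use


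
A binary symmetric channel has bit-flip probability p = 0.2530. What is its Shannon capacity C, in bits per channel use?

For BSC with error probability p:
C = 1 - H(p) where H(p) is binary entropy
H(0.2530) = -0.2530 × log₂(0.2530) - 0.7470 × log₂(0.7470)
H(p) = 0.8160
C = 1 - 0.8160 = 0.1840 bits/use


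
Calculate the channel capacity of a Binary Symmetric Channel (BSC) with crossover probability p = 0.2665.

For BSC with error probability p:
C = 1 - H(p) where H(p) is binary entropy
H(0.2665) = -0.2665 × log₂(0.2665) - 0.7335 × log₂(0.7335)
H(p) = 0.8364
C = 1 - 0.8364 = 0.1636 bits/use


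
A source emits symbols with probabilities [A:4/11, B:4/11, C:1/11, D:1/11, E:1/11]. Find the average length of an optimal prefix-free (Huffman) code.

Huffman tree construction:
Combine smallest probabilities repeatedly
Resulting codes:
  A: 11 (length 2)
  B: 0 (length 1)
  C: 1010 (length 4)
  D: 1011 (length 4)
  E: 100 (length 3)
Average length = Σ p(s) × length(s) = 2.0909 bits


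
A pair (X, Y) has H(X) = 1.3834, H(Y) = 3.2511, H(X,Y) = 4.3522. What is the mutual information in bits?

I(X;Y) = H(X) + H(Y) - H(X,Y)
I(X;Y) = 1.3834 + 3.2511 - 4.3522 = 0.2823 bits


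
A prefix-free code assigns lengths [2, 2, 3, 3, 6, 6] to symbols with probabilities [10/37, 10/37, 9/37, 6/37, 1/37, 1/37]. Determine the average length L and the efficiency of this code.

Average length L = Σ p_i × l_i = 2.6216 bits
Entropy H = 2.2236 bits
Efficiency η = H/L × 100% = 84.82%


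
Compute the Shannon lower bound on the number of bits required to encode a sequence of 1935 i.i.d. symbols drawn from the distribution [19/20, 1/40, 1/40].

Entropy H = 0.3364 bits/symbol
Minimum bits = H × n = 0.3364 × 1935
= 650.93 bits


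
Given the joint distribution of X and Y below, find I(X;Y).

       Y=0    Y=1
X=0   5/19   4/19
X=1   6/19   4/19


H(X) = 0.9980, H(Y) = 0.9819, H(X,Y) = 1.9785
I(X;Y) = H(X) + H(Y) - H(X,Y) = 0.0015 bits


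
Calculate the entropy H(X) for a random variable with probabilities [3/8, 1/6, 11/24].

H(X) = -Σ p(x) log₂ p(x)
  -3/8 × log₂(3/8) = 0.5306
  -1/6 × log₂(1/6) = 0.4308
  -11/24 × log₂(11/24) = 0.5159
H(X) = 1.4773 bits


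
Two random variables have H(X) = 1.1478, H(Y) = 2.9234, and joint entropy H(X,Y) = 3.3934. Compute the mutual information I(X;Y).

I(X;Y) = H(X) + H(Y) - H(X,Y)
I(X;Y) = 1.1478 + 2.9234 - 3.3934 = 0.6778 bits


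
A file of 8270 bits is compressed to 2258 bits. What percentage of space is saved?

Space savings = (1 - Compressed/Original) × 100%
= (1 - 2258/8270) × 100%
= 72.70%
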